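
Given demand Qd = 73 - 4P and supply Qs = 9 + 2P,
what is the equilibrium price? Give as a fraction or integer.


At equilibrium, Qd = Qs.
73 - 4P = 9 + 2P
73 - 9 = 4P + 2P
64 = 6P
P* = 64/6 = 32/3

32/3


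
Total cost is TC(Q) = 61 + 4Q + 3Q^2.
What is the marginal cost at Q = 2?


MC = dTC/dQ = 4 + 2*3*Q
At Q = 2:
MC = 4 + 6*2
MC = 4 + 12 = 16

16


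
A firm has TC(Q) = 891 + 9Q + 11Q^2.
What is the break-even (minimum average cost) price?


AC(Q) = 891/Q + 9 + 11Q
To minimize: dAC/dQ = -891/Q^2 + 11 = 0
Q^2 = 891/11 = 81
Q* = 9
Min AC = 891/9 + 9 + 11*9
Min AC = 99 + 9 + 99 = 207

207


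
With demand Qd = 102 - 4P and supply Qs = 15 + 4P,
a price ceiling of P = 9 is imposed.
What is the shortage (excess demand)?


At P = 9:
Qd = 102 - 4*9 = 66
Qs = 15 + 4*9 = 51
Shortage = Qd - Qs = 66 - 51 = 15

15


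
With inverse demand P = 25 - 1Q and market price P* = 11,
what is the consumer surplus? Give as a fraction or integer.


Maximum willingness to pay (at Q=0): P_max = 25
Quantity demanded at P* = 11:
Q* = (25 - 11)/1 = 14
CS = (1/2) * Q* * (P_max - P*)
CS = (1/2) * 14 * (25 - 11)
CS = (1/2) * 14 * 14 = 98

98


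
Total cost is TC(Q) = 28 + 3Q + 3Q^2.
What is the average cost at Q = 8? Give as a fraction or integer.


TC(8) = 28 + 3*8 + 3*8^2
TC(8) = 28 + 24 + 192 = 244
AC = TC/Q = 244/8 = 61/2

61/2


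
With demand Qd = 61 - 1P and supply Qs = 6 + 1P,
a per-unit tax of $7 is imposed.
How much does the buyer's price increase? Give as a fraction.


With a per-unit tax, the buyer's price increase depends on relative slopes.
Supply slope: d = 1, Demand slope: b = 1
Buyer's price increase = d * tax / (b + d)
= 1 * 7 / (1 + 1)
= 7 / 2 = 7/2

7/2


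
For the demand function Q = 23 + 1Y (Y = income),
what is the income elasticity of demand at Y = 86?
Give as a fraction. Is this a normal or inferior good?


dQ/dY = 1
At Y = 86: Q = 23 + 1*86 = 109
Ey = (dQ/dY)(Y/Q) = 1 * 86 / 109 = 86/109
Since Ey > 0, this is a normal good.

86/109 (normal good)


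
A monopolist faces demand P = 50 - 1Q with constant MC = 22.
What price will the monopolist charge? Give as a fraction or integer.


MR = 50 - 2Q
Set MR = MC: 50 - 2Q = 22
Q* = 14
Substitute into demand:
P* = 50 - 1*14 = 36

36


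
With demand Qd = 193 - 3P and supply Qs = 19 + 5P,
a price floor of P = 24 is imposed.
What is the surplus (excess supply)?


At P = 24:
Qd = 193 - 3*24 = 121
Qs = 19 + 5*24 = 139
Surplus = Qs - Qd = 139 - 121 = 18

18


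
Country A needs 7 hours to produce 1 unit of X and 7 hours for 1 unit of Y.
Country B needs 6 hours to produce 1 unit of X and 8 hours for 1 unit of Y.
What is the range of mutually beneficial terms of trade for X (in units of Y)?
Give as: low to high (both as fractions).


Opportunity cost of X for Country A = hours_X / hours_Y = 7/7 = 1 units of Y
Opportunity cost of X for Country B = hours_X / hours_Y = 6/8 = 3/4 units of Y
Terms of trade must be between the two opportunity costs.
Range: 3/4 to 1

3/4 to 1


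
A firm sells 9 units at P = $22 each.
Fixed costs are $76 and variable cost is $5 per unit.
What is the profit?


Total Revenue = P * Q = 22 * 9 = $198
Total Cost = FC + VC*Q = 76 + 5*9 = $121
Profit = TR - TC = 198 - 121 = $77

$77


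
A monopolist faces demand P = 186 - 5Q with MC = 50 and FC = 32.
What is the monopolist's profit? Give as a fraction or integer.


MR = MC: 186 - 10Q = 50
Q* = 68/5
P* = 186 - 5*68/5 = 118
Profit = (P* - MC)*Q* - FC
= (118 - 50)*68/5 - 32
= 68*68/5 - 32
= 4624/5 - 32 = 4464/5

4464/5


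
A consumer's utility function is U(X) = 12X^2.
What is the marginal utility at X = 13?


MU = dU/dX = 12*2*X^(2-1)
MU = 24*X^1
At X = 13:
MU = 24 * 13^1
MU = 24 * 13 = 312

312


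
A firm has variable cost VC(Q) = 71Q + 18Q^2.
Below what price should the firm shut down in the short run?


AVC(Q) = VC(Q)/Q = 71 + 18Q
AVC is increasing in Q, so minimum AVC is at Q -> 0+.
Min AVC = 71
The firm should shut down if P < 71.

71


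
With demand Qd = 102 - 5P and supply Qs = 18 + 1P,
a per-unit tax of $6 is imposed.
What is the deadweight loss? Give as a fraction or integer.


Pre-tax equilibrium quantity: Q* = 32
Post-tax equilibrium quantity: Q_tax = 27
Reduction in quantity: Q* - Q_tax = 5
DWL = (1/2) * tax * (Q* - Q_tax)
DWL = (1/2) * 6 * 5 = 15

15


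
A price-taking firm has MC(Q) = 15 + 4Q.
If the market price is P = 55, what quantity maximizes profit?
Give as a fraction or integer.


In perfect competition, profit is maximized where P = MC.
55 = 15 + 4Q
40 = 4Q
Q* = 40/4 = 10

10


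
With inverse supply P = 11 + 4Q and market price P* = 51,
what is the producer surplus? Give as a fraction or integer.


Minimum supply price (at Q=0): P_min = 11
Quantity supplied at P* = 51:
Q* = (51 - 11)/4 = 10
PS = (1/2) * Q* * (P* - P_min)
PS = (1/2) * 10 * (51 - 11)
PS = (1/2) * 10 * 40 = 200

200


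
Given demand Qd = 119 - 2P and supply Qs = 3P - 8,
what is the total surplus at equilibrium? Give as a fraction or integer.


Find equilibrium: 119 - 2P = 3P - 8
119 + 8 = 5P
P* = 127/5 = 127/5
Q* = 3*127/5 - 8 = 341/5
Inverse demand: P = 119/2 - Q/2, so P_max = 119/2
Inverse supply: P = 8/3 + Q/3, so P_min = 8/3
CS = (1/2) * 341/5 * (119/2 - 127/5) = 116281/100
PS = (1/2) * 341/5 * (127/5 - 8/3) = 116281/150
TS = CS + PS = 116281/100 + 116281/150 = 116281/60

116281/60


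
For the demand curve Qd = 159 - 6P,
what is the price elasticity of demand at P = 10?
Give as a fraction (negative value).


dQ/dP = -6
At P = 10: Q = 159 - 6*10 = 99
E = (dQ/dP)(P/Q) = (-6)(10/99) = -20/33

-20/33


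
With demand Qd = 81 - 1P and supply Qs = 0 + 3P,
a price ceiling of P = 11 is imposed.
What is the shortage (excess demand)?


At P = 11:
Qd = 81 - 1*11 = 70
Qs = 0 + 3*11 = 33
Shortage = Qd - Qs = 70 - 33 = 37

37


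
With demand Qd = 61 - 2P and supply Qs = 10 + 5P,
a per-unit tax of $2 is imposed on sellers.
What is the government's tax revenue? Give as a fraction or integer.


With tax on sellers, new supply: Qs' = 10 + 5(P - 2)
= 0 + 5P
New equilibrium quantity:
Q_new = 305/7
Tax revenue = tax * Q_new = 2 * 305/7 = 610/7

610/7


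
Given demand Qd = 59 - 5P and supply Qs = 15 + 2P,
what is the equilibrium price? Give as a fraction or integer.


At equilibrium, Qd = Qs.
59 - 5P = 15 + 2P
59 - 15 = 5P + 2P
44 = 7P
P* = 44/7 = 44/7

44/7


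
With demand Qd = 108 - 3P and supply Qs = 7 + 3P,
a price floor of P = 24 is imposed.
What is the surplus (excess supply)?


At P = 24:
Qd = 108 - 3*24 = 36
Qs = 7 + 3*24 = 79
Surplus = Qs - Qd = 79 - 36 = 43

43


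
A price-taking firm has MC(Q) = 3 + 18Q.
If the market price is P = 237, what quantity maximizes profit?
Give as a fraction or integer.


In perfect competition, profit is maximized where P = MC.
237 = 3 + 18Q
234 = 18Q
Q* = 234/18 = 13

13


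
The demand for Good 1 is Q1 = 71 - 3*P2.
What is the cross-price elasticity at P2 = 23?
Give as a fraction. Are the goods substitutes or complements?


dQ1/dP2 = -3
At P2 = 23: Q1 = 71 - 3*23 = 2
Exy = (dQ1/dP2)(P2/Q1) = -3 * 23 / 2 = -69/2
Since Exy < 0, the goods are complements.

-69/2 (complements)


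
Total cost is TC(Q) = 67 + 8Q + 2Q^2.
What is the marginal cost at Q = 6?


MC = dTC/dQ = 8 + 2*2*Q
At Q = 6:
MC = 8 + 4*6
MC = 8 + 24 = 32

32


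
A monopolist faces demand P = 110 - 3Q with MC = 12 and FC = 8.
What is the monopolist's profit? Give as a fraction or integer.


MR = MC: 110 - 6Q = 12
Q* = 49/3
P* = 110 - 3*49/3 = 61
Profit = (P* - MC)*Q* - FC
= (61 - 12)*49/3 - 8
= 49*49/3 - 8
= 2401/3 - 8 = 2377/3

2377/3


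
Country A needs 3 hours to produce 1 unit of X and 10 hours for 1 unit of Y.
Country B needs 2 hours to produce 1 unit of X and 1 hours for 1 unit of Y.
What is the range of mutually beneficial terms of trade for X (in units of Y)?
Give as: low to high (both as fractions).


Opportunity cost of X for Country A = hours_X / hours_Y = 3/10 = 3/10 units of Y
Opportunity cost of X for Country B = hours_X / hours_Y = 2/1 = 2 units of Y
Terms of trade must be between the two opportunity costs.
Range: 3/10 to 2

3/10 to 2


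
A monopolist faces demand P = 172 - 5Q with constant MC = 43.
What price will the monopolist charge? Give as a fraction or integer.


MR = 172 - 10Q
Set MR = MC: 172 - 10Q = 43
Q* = 129/10
Substitute into demand:
P* = 172 - 5*129/10 = 215/2

215/2


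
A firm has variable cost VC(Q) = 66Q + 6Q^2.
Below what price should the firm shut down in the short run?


AVC(Q) = VC(Q)/Q = 66 + 6Q
AVC is increasing in Q, so minimum AVC is at Q -> 0+.
Min AVC = 66
The firm should shut down if P < 66.

66


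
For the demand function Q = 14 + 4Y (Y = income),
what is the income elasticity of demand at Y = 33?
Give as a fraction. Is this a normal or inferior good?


dQ/dY = 4
At Y = 33: Q = 14 + 4*33 = 146
Ey = (dQ/dY)(Y/Q) = 4 * 33 / 146 = 66/73
Since Ey > 0, this is a normal good.

66/73 (normal good)


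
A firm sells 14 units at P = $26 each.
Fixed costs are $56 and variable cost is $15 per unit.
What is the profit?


Total Revenue = P * Q = 26 * 14 = $364
Total Cost = FC + VC*Q = 56 + 15*14 = $266
Profit = TR - TC = 364 - 266 = $98

$98


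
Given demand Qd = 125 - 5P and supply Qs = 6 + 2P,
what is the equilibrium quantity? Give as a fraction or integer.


First find equilibrium price:
125 - 5P = 6 + 2P
P* = 119/7 = 17
Then substitute into demand:
Q* = 125 - 5 * 17 = 40

40


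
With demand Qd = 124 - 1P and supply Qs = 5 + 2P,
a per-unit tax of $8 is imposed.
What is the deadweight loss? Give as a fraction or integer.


Pre-tax equilibrium quantity: Q* = 253/3
Post-tax equilibrium quantity: Q_tax = 79
Reduction in quantity: Q* - Q_tax = 16/3
DWL = (1/2) * tax * (Q* - Q_tax)
DWL = (1/2) * 8 * 16/3 = 64/3

64/3


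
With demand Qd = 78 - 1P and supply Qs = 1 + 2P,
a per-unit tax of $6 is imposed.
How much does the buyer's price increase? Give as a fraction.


With a per-unit tax, the buyer's price increase depends on relative slopes.
Supply slope: d = 2, Demand slope: b = 1
Buyer's price increase = d * tax / (b + d)
= 2 * 6 / (1 + 2)
= 12 / 3 = 4

4


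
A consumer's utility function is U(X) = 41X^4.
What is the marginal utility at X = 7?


MU = dU/dX = 41*4*X^(4-1)
MU = 164*X^3
At X = 7:
MU = 164 * 7^3
MU = 164 * 343 = 56252

56252


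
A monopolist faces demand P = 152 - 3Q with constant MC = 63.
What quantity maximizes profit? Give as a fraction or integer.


TR = P*Q = (152 - 3Q)Q = 152Q - 3Q^2
MR = dTR/dQ = 152 - 6Q
Set MR = MC:
152 - 6Q = 63
89 = 6Q
Q* = 89/6 = 89/6

89/6


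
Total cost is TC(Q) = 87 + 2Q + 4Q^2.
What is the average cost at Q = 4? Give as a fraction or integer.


TC(4) = 87 + 2*4 + 4*4^2
TC(4) = 87 + 8 + 64 = 159
AC = TC/Q = 159/4 = 159/4

159/4


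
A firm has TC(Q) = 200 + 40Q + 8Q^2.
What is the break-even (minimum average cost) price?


AC(Q) = 200/Q + 40 + 8Q
To minimize: dAC/dQ = -200/Q^2 + 8 = 0
Q^2 = 200/8 = 25
Q* = 5
Min AC = 200/5 + 40 + 8*5
Min AC = 40 + 40 + 40 = 120

120


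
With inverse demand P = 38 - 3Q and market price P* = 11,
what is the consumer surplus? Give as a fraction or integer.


Maximum willingness to pay (at Q=0): P_max = 38
Quantity demanded at P* = 11:
Q* = (38 - 11)/3 = 9
CS = (1/2) * Q* * (P_max - P*)
CS = (1/2) * 9 * (38 - 11)
CS = (1/2) * 9 * 27 = 243/2

243/2


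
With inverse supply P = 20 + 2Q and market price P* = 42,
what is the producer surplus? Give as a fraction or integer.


Minimum supply price (at Q=0): P_min = 20
Quantity supplied at P* = 42:
Q* = (42 - 20)/2 = 11
PS = (1/2) * Q* * (P* - P_min)
PS = (1/2) * 11 * (42 - 20)
PS = (1/2) * 11 * 22 = 121

121


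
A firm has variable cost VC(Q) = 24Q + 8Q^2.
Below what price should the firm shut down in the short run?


AVC(Q) = VC(Q)/Q = 24 + 8Q
AVC is increasing in Q, so minimum AVC is at Q -> 0+.
Min AVC = 24
The firm should shut down if P < 24.

24


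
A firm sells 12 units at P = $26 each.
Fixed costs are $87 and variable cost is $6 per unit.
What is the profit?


Total Revenue = P * Q = 26 * 12 = $312
Total Cost = FC + VC*Q = 87 + 6*12 = $159
Profit = TR - TC = 312 - 159 = $153

$153


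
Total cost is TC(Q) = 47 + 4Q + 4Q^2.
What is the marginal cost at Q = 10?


MC = dTC/dQ = 4 + 2*4*Q
At Q = 10:
MC = 4 + 8*10
MC = 4 + 80 = 84

84


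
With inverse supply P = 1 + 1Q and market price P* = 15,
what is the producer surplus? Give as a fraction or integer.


Minimum supply price (at Q=0): P_min = 1
Quantity supplied at P* = 15:
Q* = (15 - 1)/1 = 14
PS = (1/2) * Q* * (P* - P_min)
PS = (1/2) * 14 * (15 - 1)
PS = (1/2) * 14 * 14 = 98

98


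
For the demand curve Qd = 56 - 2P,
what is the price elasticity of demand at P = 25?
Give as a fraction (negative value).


dQ/dP = -2
At P = 25: Q = 56 - 2*25 = 6
E = (dQ/dP)(P/Q) = (-2)(25/6) = -25/3

-25/3


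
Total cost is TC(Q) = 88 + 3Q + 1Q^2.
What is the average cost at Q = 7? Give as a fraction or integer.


TC(7) = 88 + 3*7 + 1*7^2
TC(7) = 88 + 21 + 49 = 158
AC = TC/Q = 158/7 = 158/7

158/7


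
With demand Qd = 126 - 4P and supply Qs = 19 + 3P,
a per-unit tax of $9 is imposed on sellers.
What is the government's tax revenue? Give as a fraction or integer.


With tax on sellers, new supply: Qs' = 19 + 3(P - 9)
= 3P - 8
New equilibrium quantity:
Q_new = 346/7
Tax revenue = tax * Q_new = 9 * 346/7 = 3114/7

3114/7


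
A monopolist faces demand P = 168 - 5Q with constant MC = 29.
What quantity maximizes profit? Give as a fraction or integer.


TR = P*Q = (168 - 5Q)Q = 168Q - 5Q^2
MR = dTR/dQ = 168 - 10Q
Set MR = MC:
168 - 10Q = 29
139 = 10Q
Q* = 139/10 = 139/10

139/10


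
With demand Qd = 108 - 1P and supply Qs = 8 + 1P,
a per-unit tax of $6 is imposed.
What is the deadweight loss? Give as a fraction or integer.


Pre-tax equilibrium quantity: Q* = 58
Post-tax equilibrium quantity: Q_tax = 55
Reduction in quantity: Q* - Q_tax = 3
DWL = (1/2) * tax * (Q* - Q_tax)
DWL = (1/2) * 6 * 3 = 9

9


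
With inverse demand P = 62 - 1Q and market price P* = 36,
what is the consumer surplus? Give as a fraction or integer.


Maximum willingness to pay (at Q=0): P_max = 62
Quantity demanded at P* = 36:
Q* = (62 - 36)/1 = 26
CS = (1/2) * Q* * (P_max - P*)
CS = (1/2) * 26 * (62 - 36)
CS = (1/2) * 26 * 26 = 338

338


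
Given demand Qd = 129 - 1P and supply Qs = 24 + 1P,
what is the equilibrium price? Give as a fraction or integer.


At equilibrium, Qd = Qs.
129 - 1P = 24 + 1P
129 - 24 = 1P + 1P
105 = 2P
P* = 105/2 = 105/2

105/2


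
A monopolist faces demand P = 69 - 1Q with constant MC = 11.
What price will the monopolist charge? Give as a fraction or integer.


MR = 69 - 2Q
Set MR = MC: 69 - 2Q = 11
Q* = 29
Substitute into demand:
P* = 69 - 1*29 = 40

40


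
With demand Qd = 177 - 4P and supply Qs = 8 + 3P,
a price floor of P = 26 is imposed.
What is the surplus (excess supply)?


At P = 26:
Qd = 177 - 4*26 = 73
Qs = 8 + 3*26 = 86
Surplus = Qs - Qd = 86 - 73 = 13

13


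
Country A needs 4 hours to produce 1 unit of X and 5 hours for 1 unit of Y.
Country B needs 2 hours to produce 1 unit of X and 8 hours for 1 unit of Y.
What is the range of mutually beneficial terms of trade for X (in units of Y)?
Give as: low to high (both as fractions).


Opportunity cost of X for Country A = hours_X / hours_Y = 4/5 = 4/5 units of Y
Opportunity cost of X for Country B = hours_X / hours_Y = 2/8 = 1/4 units of Y
Terms of trade must be between the two opportunity costs.
Range: 1/4 to 4/5

1/4 to 4/5


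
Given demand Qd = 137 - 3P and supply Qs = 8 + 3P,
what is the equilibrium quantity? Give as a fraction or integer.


First find equilibrium price:
137 - 3P = 8 + 3P
P* = 129/6 = 43/2
Then substitute into demand:
Q* = 137 - 3 * 43/2 = 145/2

145/2


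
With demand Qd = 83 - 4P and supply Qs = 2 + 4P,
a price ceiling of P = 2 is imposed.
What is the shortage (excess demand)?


At P = 2:
Qd = 83 - 4*2 = 75
Qs = 2 + 4*2 = 10
Shortage = Qd - Qs = 75 - 10 = 65

65


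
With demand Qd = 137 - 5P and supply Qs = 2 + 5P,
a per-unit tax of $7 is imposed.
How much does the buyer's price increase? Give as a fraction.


With a per-unit tax, the buyer's price increase depends on relative slopes.
Supply slope: d = 5, Demand slope: b = 5
Buyer's price increase = d * tax / (b + d)
= 5 * 7 / (5 + 5)
= 35 / 10 = 7/2

7/2


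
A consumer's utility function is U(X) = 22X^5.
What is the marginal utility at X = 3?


MU = dU/dX = 22*5*X^(5-1)
MU = 110*X^4
At X = 3:
MU = 110 * 3^4
MU = 110 * 81 = 8910

8910


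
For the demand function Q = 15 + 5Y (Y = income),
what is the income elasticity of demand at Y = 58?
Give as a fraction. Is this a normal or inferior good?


dQ/dY = 5
At Y = 58: Q = 15 + 5*58 = 305
Ey = (dQ/dY)(Y/Q) = 5 * 58 / 305 = 58/61
Since Ey > 0, this is a normal good.

58/61 (normal good)


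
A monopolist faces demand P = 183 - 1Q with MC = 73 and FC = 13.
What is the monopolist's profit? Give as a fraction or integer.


MR = MC: 183 - 2Q = 73
Q* = 55
P* = 183 - 1*55 = 128
Profit = (P* - MC)*Q* - FC
= (128 - 73)*55 - 13
= 55*55 - 13
= 3025 - 13 = 3012

3012


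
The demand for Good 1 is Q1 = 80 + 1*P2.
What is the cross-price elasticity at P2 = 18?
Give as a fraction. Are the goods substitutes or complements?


dQ1/dP2 = 1
At P2 = 18: Q1 = 80 + 1*18 = 98
Exy = (dQ1/dP2)(P2/Q1) = 1 * 18 / 98 = 9/49
Since Exy > 0, the goods are substitutes.

9/49 (substitutes)


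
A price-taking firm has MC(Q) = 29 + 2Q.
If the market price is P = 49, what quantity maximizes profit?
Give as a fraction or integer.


In perfect competition, profit is maximized where P = MC.
49 = 29 + 2Q
20 = 2Q
Q* = 20/2 = 10

10


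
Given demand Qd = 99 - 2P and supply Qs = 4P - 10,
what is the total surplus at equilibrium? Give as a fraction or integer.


Find equilibrium: 99 - 2P = 4P - 10
99 + 10 = 6P
P* = 109/6 = 109/6
Q* = 4*109/6 - 10 = 188/3
Inverse demand: P = 99/2 - Q/2, so P_max = 99/2
Inverse supply: P = 5/2 + Q/4, so P_min = 5/2
CS = (1/2) * 188/3 * (99/2 - 109/6) = 8836/9
PS = (1/2) * 188/3 * (109/6 - 5/2) = 4418/9
TS = CS + PS = 8836/9 + 4418/9 = 4418/3

4418/3


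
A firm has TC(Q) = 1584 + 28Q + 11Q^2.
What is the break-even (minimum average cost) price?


AC(Q) = 1584/Q + 28 + 11Q
To minimize: dAC/dQ = -1584/Q^2 + 11 = 0
Q^2 = 1584/11 = 144
Q* = 12
Min AC = 1584/12 + 28 + 11*12
Min AC = 132 + 28 + 132 = 292

292


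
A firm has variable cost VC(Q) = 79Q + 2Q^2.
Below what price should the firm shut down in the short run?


AVC(Q) = VC(Q)/Q = 79 + 2Q
AVC is increasing in Q, so minimum AVC is at Q -> 0+.
Min AVC = 79
The firm should shut down if P < 79.

79


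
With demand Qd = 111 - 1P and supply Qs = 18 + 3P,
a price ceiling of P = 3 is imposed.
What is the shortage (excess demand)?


At P = 3:
Qd = 111 - 1*3 = 108
Qs = 18 + 3*3 = 27
Shortage = Qd - Qs = 108 - 27 = 81

81


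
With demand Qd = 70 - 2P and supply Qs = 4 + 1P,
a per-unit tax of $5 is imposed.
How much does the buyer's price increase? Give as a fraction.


With a per-unit tax, the buyer's price increase depends on relative slopes.
Supply slope: d = 1, Demand slope: b = 2
Buyer's price increase = d * tax / (b + d)
= 1 * 5 / (2 + 1)
= 5 / 3 = 5/3

5/3


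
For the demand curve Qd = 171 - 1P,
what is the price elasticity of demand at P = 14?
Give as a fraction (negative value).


dQ/dP = -1
At P = 14: Q = 171 - 1*14 = 157
E = (dQ/dP)(P/Q) = (-1)(14/157) = -14/157

-14/157


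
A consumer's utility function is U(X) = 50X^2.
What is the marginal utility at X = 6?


MU = dU/dX = 50*2*X^(2-1)
MU = 100*X^1
At X = 6:
MU = 100 * 6^1
MU = 100 * 6 = 600

600


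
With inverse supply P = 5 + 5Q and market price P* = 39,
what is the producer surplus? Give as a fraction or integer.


Minimum supply price (at Q=0): P_min = 5
Quantity supplied at P* = 39:
Q* = (39 - 5)/5 = 34/5
PS = (1/2) * Q* * (P* - P_min)
PS = (1/2) * 34/5 * (39 - 5)
PS = (1/2) * 34/5 * 34 = 578/5

578/5


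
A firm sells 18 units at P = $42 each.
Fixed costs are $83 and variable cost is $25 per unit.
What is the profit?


Total Revenue = P * Q = 42 * 18 = $756
Total Cost = FC + VC*Q = 83 + 25*18 = $533
Profit = TR - TC = 756 - 533 = $223

$223


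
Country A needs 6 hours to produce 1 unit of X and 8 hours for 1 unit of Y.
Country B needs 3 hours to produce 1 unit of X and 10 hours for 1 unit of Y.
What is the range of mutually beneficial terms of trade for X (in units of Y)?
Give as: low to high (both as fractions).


Opportunity cost of X for Country A = hours_X / hours_Y = 6/8 = 3/4 units of Y
Opportunity cost of X for Country B = hours_X / hours_Y = 3/10 = 3/10 units of Y
Terms of trade must be between the two opportunity costs.
Range: 3/10 to 3/4

3/10 to 3/4


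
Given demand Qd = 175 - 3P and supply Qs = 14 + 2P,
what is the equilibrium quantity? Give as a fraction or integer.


First find equilibrium price:
175 - 3P = 14 + 2P
P* = 161/5 = 161/5
Then substitute into demand:
Q* = 175 - 3 * 161/5 = 392/5

392/5


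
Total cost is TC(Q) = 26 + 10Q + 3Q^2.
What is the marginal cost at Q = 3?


MC = dTC/dQ = 10 + 2*3*Q
At Q = 3:
MC = 10 + 6*3
MC = 10 + 18 = 28

28


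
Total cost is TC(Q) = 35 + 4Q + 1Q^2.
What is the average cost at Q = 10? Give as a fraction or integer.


TC(10) = 35 + 4*10 + 1*10^2
TC(10) = 35 + 40 + 100 = 175
AC = TC/Q = 175/10 = 35/2

35/2


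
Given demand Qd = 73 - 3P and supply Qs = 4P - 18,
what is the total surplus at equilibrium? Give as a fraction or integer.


Find equilibrium: 73 - 3P = 4P - 18
73 + 18 = 7P
P* = 91/7 = 13
Q* = 4*13 - 18 = 34
Inverse demand: P = 73/3 - Q/3, so P_max = 73/3
Inverse supply: P = 9/2 + Q/4, so P_min = 9/2
CS = (1/2) * 34 * (73/3 - 13) = 578/3
PS = (1/2) * 34 * (13 - 9/2) = 289/2
TS = CS + PS = 578/3 + 289/2 = 2023/6

2023/6


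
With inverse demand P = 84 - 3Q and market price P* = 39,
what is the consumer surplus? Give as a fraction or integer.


Maximum willingness to pay (at Q=0): P_max = 84
Quantity demanded at P* = 39:
Q* = (84 - 39)/3 = 15
CS = (1/2) * Q* * (P_max - P*)
CS = (1/2) * 15 * (84 - 39)
CS = (1/2) * 15 * 45 = 675/2

675/2


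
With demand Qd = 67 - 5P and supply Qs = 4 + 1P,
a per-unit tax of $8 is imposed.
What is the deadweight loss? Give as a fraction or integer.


Pre-tax equilibrium quantity: Q* = 29/2
Post-tax equilibrium quantity: Q_tax = 47/6
Reduction in quantity: Q* - Q_tax = 20/3
DWL = (1/2) * tax * (Q* - Q_tax)
DWL = (1/2) * 8 * 20/3 = 80/3

80/3


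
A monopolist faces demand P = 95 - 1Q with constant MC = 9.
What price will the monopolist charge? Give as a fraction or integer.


MR = 95 - 2Q
Set MR = MC: 95 - 2Q = 9
Q* = 43
Substitute into demand:
P* = 95 - 1*43 = 52

52


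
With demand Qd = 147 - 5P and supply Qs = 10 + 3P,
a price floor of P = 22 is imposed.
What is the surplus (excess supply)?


At P = 22:
Qd = 147 - 5*22 = 37
Qs = 10 + 3*22 = 76
Surplus = Qs - Qd = 76 - 37 = 39

39


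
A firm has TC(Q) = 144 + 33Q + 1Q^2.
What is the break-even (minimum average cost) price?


AC(Q) = 144/Q + 33 + 1Q
To minimize: dAC/dQ = -144/Q^2 + 1 = 0
Q^2 = 144/1 = 144
Q* = 12
Min AC = 144/12 + 33 + 1*12
Min AC = 12 + 33 + 12 = 57

57


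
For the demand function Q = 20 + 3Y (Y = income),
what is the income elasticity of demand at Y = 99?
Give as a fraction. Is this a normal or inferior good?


dQ/dY = 3
At Y = 99: Q = 20 + 3*99 = 317
Ey = (dQ/dY)(Y/Q) = 3 * 99 / 317 = 297/317
Since Ey > 0, this is a normal good.

297/317 (normal good)


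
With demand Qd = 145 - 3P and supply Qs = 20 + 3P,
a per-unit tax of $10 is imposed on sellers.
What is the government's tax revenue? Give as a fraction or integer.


With tax on sellers, new supply: Qs' = 20 + 3(P - 10)
= 3P - 10
New equilibrium quantity:
Q_new = 135/2
Tax revenue = tax * Q_new = 10 * 135/2 = 675

675


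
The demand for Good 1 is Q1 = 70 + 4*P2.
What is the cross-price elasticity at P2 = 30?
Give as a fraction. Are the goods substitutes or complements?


dQ1/dP2 = 4
At P2 = 30: Q1 = 70 + 4*30 = 190
Exy = (dQ1/dP2)(P2/Q1) = 4 * 30 / 190 = 12/19
Since Exy > 0, the goods are substitutes.

12/19 (substitutes)


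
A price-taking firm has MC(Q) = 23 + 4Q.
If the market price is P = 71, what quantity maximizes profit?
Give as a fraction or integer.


In perfect competition, profit is maximized where P = MC.
71 = 23 + 4Q
48 = 4Q
Q* = 48/4 = 12

12


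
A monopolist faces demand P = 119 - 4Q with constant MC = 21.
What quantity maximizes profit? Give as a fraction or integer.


TR = P*Q = (119 - 4Q)Q = 119Q - 4Q^2
MR = dTR/dQ = 119 - 8Q
Set MR = MC:
119 - 8Q = 21
98 = 8Q
Q* = 98/8 = 49/4

49/4


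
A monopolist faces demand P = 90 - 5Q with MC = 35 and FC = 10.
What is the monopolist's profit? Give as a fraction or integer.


MR = MC: 90 - 10Q = 35
Q* = 11/2
P* = 90 - 5*11/2 = 125/2
Profit = (P* - MC)*Q* - FC
= (125/2 - 35)*11/2 - 10
= 55/2*11/2 - 10
= 605/4 - 10 = 565/4

565/4


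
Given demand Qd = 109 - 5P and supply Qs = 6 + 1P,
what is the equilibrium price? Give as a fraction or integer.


At equilibrium, Qd = Qs.
109 - 5P = 6 + 1P
109 - 6 = 5P + 1P
103 = 6P
P* = 103/6 = 103/6

103/6


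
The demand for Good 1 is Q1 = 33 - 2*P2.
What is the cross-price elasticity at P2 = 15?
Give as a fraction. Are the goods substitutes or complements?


dQ1/dP2 = -2
At P2 = 15: Q1 = 33 - 2*15 = 3
Exy = (dQ1/dP2)(P2/Q1) = -2 * 15 / 3 = -10
Since Exy < 0, the goods are complements.

-10 (complements)


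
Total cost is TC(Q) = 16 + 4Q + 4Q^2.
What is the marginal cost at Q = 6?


MC = dTC/dQ = 4 + 2*4*Q
At Q = 6:
MC = 4 + 8*6
MC = 4 + 48 = 52

52


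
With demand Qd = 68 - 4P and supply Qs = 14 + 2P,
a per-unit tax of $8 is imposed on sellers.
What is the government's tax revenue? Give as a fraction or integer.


With tax on sellers, new supply: Qs' = 14 + 2(P - 8)
= 2P - 2
New equilibrium quantity:
Q_new = 64/3
Tax revenue = tax * Q_new = 8 * 64/3 = 512/3

512/3


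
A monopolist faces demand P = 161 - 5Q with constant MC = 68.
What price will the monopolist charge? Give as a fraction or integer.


MR = 161 - 10Q
Set MR = MC: 161 - 10Q = 68
Q* = 93/10
Substitute into demand:
P* = 161 - 5*93/10 = 229/2

229/2


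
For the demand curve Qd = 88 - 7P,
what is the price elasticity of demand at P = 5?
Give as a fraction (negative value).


dQ/dP = -7
At P = 5: Q = 88 - 7*5 = 53
E = (dQ/dP)(P/Q) = (-7)(5/53) = -35/53

-35/53


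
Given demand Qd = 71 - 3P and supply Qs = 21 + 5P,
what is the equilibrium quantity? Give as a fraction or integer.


First find equilibrium price:
71 - 3P = 21 + 5P
P* = 50/8 = 25/4
Then substitute into demand:
Q* = 71 - 3 * 25/4 = 209/4

209/4


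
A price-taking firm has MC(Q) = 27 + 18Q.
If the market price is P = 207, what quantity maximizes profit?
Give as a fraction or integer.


In perfect competition, profit is maximized where P = MC.
207 = 27 + 18Q
180 = 18Q
Q* = 180/18 = 10

10


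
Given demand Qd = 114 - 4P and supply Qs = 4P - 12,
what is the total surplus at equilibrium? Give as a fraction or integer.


Find equilibrium: 114 - 4P = 4P - 12
114 + 12 = 8P
P* = 126/8 = 63/4
Q* = 4*63/4 - 12 = 51
Inverse demand: P = 57/2 - Q/4, so P_max = 57/2
Inverse supply: P = 3 + Q/4, so P_min = 3
CS = (1/2) * 51 * (57/2 - 63/4) = 2601/8
PS = (1/2) * 51 * (63/4 - 3) = 2601/8
TS = CS + PS = 2601/8 + 2601/8 = 2601/4

2601/4


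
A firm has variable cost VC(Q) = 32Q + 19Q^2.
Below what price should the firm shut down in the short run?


AVC(Q) = VC(Q)/Q = 32 + 19Q
AVC is increasing in Q, so minimum AVC is at Q -> 0+.
Min AVC = 32
The firm should shut down if P < 32.

32


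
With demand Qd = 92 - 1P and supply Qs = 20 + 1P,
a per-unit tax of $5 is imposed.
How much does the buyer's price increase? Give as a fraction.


With a per-unit tax, the buyer's price increase depends on relative slopes.
Supply slope: d = 1, Demand slope: b = 1
Buyer's price increase = d * tax / (b + d)
= 1 * 5 / (1 + 1)
= 5 / 2 = 5/2

5/2


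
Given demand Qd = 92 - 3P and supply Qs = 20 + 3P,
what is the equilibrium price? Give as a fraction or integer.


At equilibrium, Qd = Qs.
92 - 3P = 20 + 3P
92 - 20 = 3P + 3P
72 = 6P
P* = 72/6 = 12

12


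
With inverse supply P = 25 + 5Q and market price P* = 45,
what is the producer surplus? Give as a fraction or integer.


Minimum supply price (at Q=0): P_min = 25
Quantity supplied at P* = 45:
Q* = (45 - 25)/5 = 4
PS = (1/2) * Q* * (P* - P_min)
PS = (1/2) * 4 * (45 - 25)
PS = (1/2) * 4 * 20 = 40

40


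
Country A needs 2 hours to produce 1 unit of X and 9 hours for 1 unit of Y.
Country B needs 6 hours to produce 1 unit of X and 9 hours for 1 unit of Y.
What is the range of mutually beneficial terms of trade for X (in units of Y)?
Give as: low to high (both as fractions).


Opportunity cost of X for Country A = hours_X / hours_Y = 2/9 = 2/9 units of Y
Opportunity cost of X for Country B = hours_X / hours_Y = 6/9 = 2/3 units of Y
Terms of trade must be between the two opportunity costs.
Range: 2/9 to 2/3

2/9 to 2/3


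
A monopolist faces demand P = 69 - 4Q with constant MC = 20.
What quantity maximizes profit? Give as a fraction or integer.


TR = P*Q = (69 - 4Q)Q = 69Q - 4Q^2
MR = dTR/dQ = 69 - 8Q
Set MR = MC:
69 - 8Q = 20
49 = 8Q
Q* = 49/8 = 49/8

49/8


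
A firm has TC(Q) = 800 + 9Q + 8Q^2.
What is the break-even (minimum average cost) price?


AC(Q) = 800/Q + 9 + 8Q
To minimize: dAC/dQ = -800/Q^2 + 8 = 0
Q^2 = 800/8 = 100
Q* = 10
Min AC = 800/10 + 9 + 8*10
Min AC = 80 + 9 + 80 = 169

169


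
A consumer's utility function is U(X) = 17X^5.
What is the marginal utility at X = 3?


MU = dU/dX = 17*5*X^(5-1)
MU = 85*X^4
At X = 3:
MU = 85 * 3^4
MU = 85 * 81 = 6885

6885


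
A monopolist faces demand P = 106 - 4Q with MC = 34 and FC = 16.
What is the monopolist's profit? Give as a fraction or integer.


MR = MC: 106 - 8Q = 34
Q* = 9
P* = 106 - 4*9 = 70
Profit = (P* - MC)*Q* - FC
= (70 - 34)*9 - 16
= 36*9 - 16
= 324 - 16 = 308

308


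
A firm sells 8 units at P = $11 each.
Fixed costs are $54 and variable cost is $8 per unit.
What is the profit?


Total Revenue = P * Q = 11 * 8 = $88
Total Cost = FC + VC*Q = 54 + 8*8 = $118
Profit = TR - TC = 88 - 118 = $-30

$-30


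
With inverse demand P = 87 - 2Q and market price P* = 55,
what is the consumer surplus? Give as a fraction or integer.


Maximum willingness to pay (at Q=0): P_max = 87
Quantity demanded at P* = 55:
Q* = (87 - 55)/2 = 16
CS = (1/2) * Q* * (P_max - P*)
CS = (1/2) * 16 * (87 - 55)
CS = (1/2) * 16 * 32 = 256

256


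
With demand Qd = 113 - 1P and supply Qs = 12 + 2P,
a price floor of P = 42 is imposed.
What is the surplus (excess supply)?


At P = 42:
Qd = 113 - 1*42 = 71
Qs = 12 + 2*42 = 96
Surplus = Qs - Qd = 96 - 71 = 25

25


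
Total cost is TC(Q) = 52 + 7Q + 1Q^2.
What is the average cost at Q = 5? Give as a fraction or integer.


TC(5) = 52 + 7*5 + 1*5^2
TC(5) = 52 + 35 + 25 = 112
AC = TC/Q = 112/5 = 112/5

112/5


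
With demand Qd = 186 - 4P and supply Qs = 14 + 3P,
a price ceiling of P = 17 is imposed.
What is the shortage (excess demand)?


At P = 17:
Qd = 186 - 4*17 = 118
Qs = 14 + 3*17 = 65
Shortage = Qd - Qs = 118 - 65 = 53

53


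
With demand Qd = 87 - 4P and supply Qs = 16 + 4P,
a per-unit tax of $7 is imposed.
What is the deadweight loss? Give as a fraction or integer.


Pre-tax equilibrium quantity: Q* = 103/2
Post-tax equilibrium quantity: Q_tax = 75/2
Reduction in quantity: Q* - Q_tax = 14
DWL = (1/2) * tax * (Q* - Q_tax)
DWL = (1/2) * 7 * 14 = 49

49


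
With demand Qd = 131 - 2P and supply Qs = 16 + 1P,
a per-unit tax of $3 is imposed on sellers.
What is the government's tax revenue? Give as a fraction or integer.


With tax on sellers, new supply: Qs' = 16 + 1(P - 3)
= 13 + 1P
New equilibrium quantity:
Q_new = 157/3
Tax revenue = tax * Q_new = 3 * 157/3 = 157

157


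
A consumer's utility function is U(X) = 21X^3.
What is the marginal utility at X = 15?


MU = dU/dX = 21*3*X^(3-1)
MU = 63*X^2
At X = 15:
MU = 63 * 15^2
MU = 63 * 225 = 14175

14175


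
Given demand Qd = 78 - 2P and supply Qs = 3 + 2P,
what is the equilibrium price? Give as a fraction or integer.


At equilibrium, Qd = Qs.
78 - 2P = 3 + 2P
78 - 3 = 2P + 2P
75 = 4P
P* = 75/4 = 75/4

75/4


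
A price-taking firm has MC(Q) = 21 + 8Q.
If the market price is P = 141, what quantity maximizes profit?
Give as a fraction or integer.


In perfect competition, profit is maximized where P = MC.
141 = 21 + 8Q
120 = 8Q
Q* = 120/8 = 15

15


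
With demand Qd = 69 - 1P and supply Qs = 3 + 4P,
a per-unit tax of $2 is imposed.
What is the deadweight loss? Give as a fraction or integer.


Pre-tax equilibrium quantity: Q* = 279/5
Post-tax equilibrium quantity: Q_tax = 271/5
Reduction in quantity: Q* - Q_tax = 8/5
DWL = (1/2) * tax * (Q* - Q_tax)
DWL = (1/2) * 2 * 8/5 = 8/5

8/5


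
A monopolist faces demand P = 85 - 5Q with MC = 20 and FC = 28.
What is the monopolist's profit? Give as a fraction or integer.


MR = MC: 85 - 10Q = 20
Q* = 13/2
P* = 85 - 5*13/2 = 105/2
Profit = (P* - MC)*Q* - FC
= (105/2 - 20)*13/2 - 28
= 65/2*13/2 - 28
= 845/4 - 28 = 733/4

733/4


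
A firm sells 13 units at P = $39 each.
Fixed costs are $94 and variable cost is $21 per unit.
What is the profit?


Total Revenue = P * Q = 39 * 13 = $507
Total Cost = FC + VC*Q = 94 + 21*13 = $367
Profit = TR - TC = 507 - 367 = $140

$140


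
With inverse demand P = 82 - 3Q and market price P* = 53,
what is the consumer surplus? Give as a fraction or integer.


Maximum willingness to pay (at Q=0): P_max = 82
Quantity demanded at P* = 53:
Q* = (82 - 53)/3 = 29/3
CS = (1/2) * Q* * (P_max - P*)
CS = (1/2) * 29/3 * (82 - 53)
CS = (1/2) * 29/3 * 29 = 841/6

841/6


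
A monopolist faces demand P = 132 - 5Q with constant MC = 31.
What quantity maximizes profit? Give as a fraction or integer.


TR = P*Q = (132 - 5Q)Q = 132Q - 5Q^2
MR = dTR/dQ = 132 - 10Q
Set MR = MC:
132 - 10Q = 31
101 = 10Q
Q* = 101/10 = 101/10

101/10


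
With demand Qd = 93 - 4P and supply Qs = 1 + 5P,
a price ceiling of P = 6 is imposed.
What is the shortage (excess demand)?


At P = 6:
Qd = 93 - 4*6 = 69
Qs = 1 + 5*6 = 31
Shortage = Qd - Qs = 69 - 31 = 38

38


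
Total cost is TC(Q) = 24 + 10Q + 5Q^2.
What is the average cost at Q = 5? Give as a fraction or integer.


TC(5) = 24 + 10*5 + 5*5^2
TC(5) = 24 + 50 + 125 = 199
AC = TC/Q = 199/5 = 199/5

199/5


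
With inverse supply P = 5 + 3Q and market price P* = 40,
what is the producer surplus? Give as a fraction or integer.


Minimum supply price (at Q=0): P_min = 5
Quantity supplied at P* = 40:
Q* = (40 - 5)/3 = 35/3
PS = (1/2) * Q* * (P* - P_min)
PS = (1/2) * 35/3 * (40 - 5)
PS = (1/2) * 35/3 * 35 = 1225/6

1225/6


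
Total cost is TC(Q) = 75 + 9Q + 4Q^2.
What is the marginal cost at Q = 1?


MC = dTC/dQ = 9 + 2*4*Q
At Q = 1:
MC = 9 + 8*1
MC = 9 + 8 = 17

17


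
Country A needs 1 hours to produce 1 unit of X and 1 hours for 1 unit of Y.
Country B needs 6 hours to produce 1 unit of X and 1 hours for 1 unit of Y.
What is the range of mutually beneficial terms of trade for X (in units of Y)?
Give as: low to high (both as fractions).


Opportunity cost of X for Country A = hours_X / hours_Y = 1/1 = 1 units of Y
Opportunity cost of X for Country B = hours_X / hours_Y = 6/1 = 6 units of Y
Terms of trade must be between the two opportunity costs.
Range: 1 to 6

1 to 6


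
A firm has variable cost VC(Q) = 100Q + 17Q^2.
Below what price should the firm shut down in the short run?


AVC(Q) = VC(Q)/Q = 100 + 17Q
AVC is increasing in Q, so minimum AVC is at Q -> 0+.
Min AVC = 100
The firm should shut down if P < 100.

100


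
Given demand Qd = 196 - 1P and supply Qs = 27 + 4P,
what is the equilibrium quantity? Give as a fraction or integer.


First find equilibrium price:
196 - 1P = 27 + 4P
P* = 169/5 = 169/5
Then substitute into demand:
Q* = 196 - 1 * 169/5 = 811/5

811/5


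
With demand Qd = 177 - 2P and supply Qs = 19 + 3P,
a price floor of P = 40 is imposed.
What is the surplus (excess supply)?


At P = 40:
Qd = 177 - 2*40 = 97
Qs = 19 + 3*40 = 139
Surplus = Qs - Qd = 139 - 97 = 42

42


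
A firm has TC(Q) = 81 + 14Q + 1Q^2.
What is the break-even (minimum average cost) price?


AC(Q) = 81/Q + 14 + 1Q
To minimize: dAC/dQ = -81/Q^2 + 1 = 0
Q^2 = 81/1 = 81
Q* = 9
Min AC = 81/9 + 14 + 1*9
Min AC = 9 + 14 + 9 = 32

32


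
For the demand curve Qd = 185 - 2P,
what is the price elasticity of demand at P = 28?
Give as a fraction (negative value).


dQ/dP = -2
At P = 28: Q = 185 - 2*28 = 129
E = (dQ/dP)(P/Q) = (-2)(28/129) = -56/129

-56/129


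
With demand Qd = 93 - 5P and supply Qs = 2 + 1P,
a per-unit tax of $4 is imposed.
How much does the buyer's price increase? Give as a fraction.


With a per-unit tax, the buyer's price increase depends on relative slopes.
Supply slope: d = 1, Demand slope: b = 5
Buyer's price increase = d * tax / (b + d)
= 1 * 4 / (5 + 1)
= 4 / 6 = 2/3

2/3


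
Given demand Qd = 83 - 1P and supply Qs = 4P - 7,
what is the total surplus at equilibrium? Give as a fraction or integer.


Find equilibrium: 83 - 1P = 4P - 7
83 + 7 = 5P
P* = 90/5 = 18
Q* = 4*18 - 7 = 65
Inverse demand: P = 83 - Q/1, so P_max = 83
Inverse supply: P = 7/4 + Q/4, so P_min = 7/4
CS = (1/2) * 65 * (83 - 18) = 4225/2
PS = (1/2) * 65 * (18 - 7/4) = 4225/8
TS = CS + PS = 4225/2 + 4225/8 = 21125/8

21125/8


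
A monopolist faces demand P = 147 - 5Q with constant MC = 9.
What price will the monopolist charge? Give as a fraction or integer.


MR = 147 - 10Q
Set MR = MC: 147 - 10Q = 9
Q* = 69/5
Substitute into demand:
P* = 147 - 5*69/5 = 78

78


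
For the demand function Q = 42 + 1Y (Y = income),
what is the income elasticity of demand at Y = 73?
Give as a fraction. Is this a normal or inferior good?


dQ/dY = 1
At Y = 73: Q = 42 + 1*73 = 115
Ey = (dQ/dY)(Y/Q) = 1 * 73 / 115 = 73/115
Since Ey > 0, this is a normal good.

73/115 (normal good)


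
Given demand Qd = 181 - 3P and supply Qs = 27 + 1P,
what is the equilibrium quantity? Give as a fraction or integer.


First find equilibrium price:
181 - 3P = 27 + 1P
P* = 154/4 = 77/2
Then substitute into demand:
Q* = 181 - 3 * 77/2 = 131/2

131/2


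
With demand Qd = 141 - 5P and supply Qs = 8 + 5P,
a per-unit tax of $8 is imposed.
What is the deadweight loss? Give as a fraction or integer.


Pre-tax equilibrium quantity: Q* = 149/2
Post-tax equilibrium quantity: Q_tax = 109/2
Reduction in quantity: Q* - Q_tax = 20
DWL = (1/2) * tax * (Q* - Q_tax)
DWL = (1/2) * 8 * 20 = 80

80


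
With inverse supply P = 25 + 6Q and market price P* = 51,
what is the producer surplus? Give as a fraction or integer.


Minimum supply price (at Q=0): P_min = 25
Quantity supplied at P* = 51:
Q* = (51 - 25)/6 = 13/3
PS = (1/2) * Q* * (P* - P_min)
PS = (1/2) * 13/3 * (51 - 25)
PS = (1/2) * 13/3 * 26 = 169/3

169/3


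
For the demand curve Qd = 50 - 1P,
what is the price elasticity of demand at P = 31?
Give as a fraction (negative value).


dQ/dP = -1
At P = 31: Q = 50 - 1*31 = 19
E = (dQ/dP)(P/Q) = (-1)(31/19) = -31/19

-31/19


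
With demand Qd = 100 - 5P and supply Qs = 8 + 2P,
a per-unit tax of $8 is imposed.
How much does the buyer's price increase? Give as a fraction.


With a per-unit tax, the buyer's price increase depends on relative slopes.
Supply slope: d = 2, Demand slope: b = 5
Buyer's price increase = d * tax / (b + d)
= 2 * 8 / (5 + 2)
= 16 / 7 = 16/7

16/7


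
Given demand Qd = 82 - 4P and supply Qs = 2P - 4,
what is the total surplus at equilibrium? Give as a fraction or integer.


Find equilibrium: 82 - 4P = 2P - 4
82 + 4 = 6P
P* = 86/6 = 43/3
Q* = 2*43/3 - 4 = 74/3
Inverse demand: P = 41/2 - Q/4, so P_max = 41/2
Inverse supply: P = 2 + Q/2, so P_min = 2
CS = (1/2) * 74/3 * (41/2 - 43/3) = 1369/18
PS = (1/2) * 74/3 * (43/3 - 2) = 1369/9
TS = CS + PS = 1369/18 + 1369/9 = 1369/6

1369/6
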